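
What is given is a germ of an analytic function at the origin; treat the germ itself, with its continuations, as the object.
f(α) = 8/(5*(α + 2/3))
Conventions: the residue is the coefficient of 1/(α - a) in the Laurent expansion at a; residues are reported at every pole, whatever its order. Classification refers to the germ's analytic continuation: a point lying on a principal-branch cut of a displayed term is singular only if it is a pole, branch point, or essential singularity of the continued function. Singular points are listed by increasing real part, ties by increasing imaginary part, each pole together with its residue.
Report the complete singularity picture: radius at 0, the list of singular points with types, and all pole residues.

Denominator factor (α + 2/3): pole of order 1 at -2/3, modulus 2/3.
The radius of convergence is the smallest modulus among the singular points: 2/3.
At the order-1 pole -2/3 set g(α) = (α - (-2/3))*f(α) = 8/5.
Simple pole: residue = g(a) at a = -2/3, which is 8/5.

Radius of convergence at 0: 2/3.
At -2/3: a pole of order 1; residue 8/5.


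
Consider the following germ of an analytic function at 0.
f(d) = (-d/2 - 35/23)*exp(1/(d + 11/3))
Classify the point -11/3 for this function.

The exponent 1/(d - (-11/3)) has a pole at -11/3, so exp(1/(d - (-11/3))) takes every nonzero value near it: an essential singularity (not a pole of any order).

The point is an essential singularity.


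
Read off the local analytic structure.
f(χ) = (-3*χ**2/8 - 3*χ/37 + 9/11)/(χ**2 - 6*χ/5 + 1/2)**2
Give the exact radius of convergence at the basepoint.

The radius of convergence is (1/2)*sqrt(2).

Denominator factor (χ**2 - 6*χ/5 + 1/2)^2: discriminant -14/25, complex-conjugate roots (3/5) + ((1/10)*sqrt(14))*i and (3/5) - ((1/10)*sqrt(14))*i; poles of order 2, moduli (1/2)*sqrt(2) and (1/2)*sqrt(2).
The radius of convergence is the smallest modulus among the singular points: (1/2)*sqrt(2).


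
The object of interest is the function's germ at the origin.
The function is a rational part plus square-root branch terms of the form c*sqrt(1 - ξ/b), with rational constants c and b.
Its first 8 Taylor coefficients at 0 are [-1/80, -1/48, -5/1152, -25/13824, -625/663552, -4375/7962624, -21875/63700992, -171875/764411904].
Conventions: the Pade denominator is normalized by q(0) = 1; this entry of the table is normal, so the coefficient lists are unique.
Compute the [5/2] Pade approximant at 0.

Taylor coefficients needed (read off): a_0 = -1/80, a_1 = -1/48, a_2 = -5/1152, a_3 = -25/13824, a_4 = -625/663552, a_5 = -4375/7962624, a_6 = -21875/63700992, a_7 = -171875/764411904.
Write the denominator as Q(ξ) = 1 + q1*ξ + q2*ξ^2. Requiring Q*f - P = O(ξ^8) with deg P <= 5 kills the coefficients of ξ^6..ξ^7 in Q*f:
  ξ^6: a_6 + q1*a_5 + q2*a_4 = 0, i.e. -21875/63700992 + (-4375/7962624)*q1 + (-625/663552)*q2 = 0.
  ξ^7: a_7 + q1*a_6 + q2*a_5 = 0, i.e. -171875/764411904 + (-21875/63700992)*q1 + (-4375/7962624)*q2 = 0.
Solving this linear system: q1 = -15/14, q2 = 25/96.
The numerator is Q*f truncated at degree 5: P0 = a_0 = -1/80; P1 = a_1 + q1*a_0 = -5/672; P2 = a_2 + q1*a_1 + q2*a_0 = 475/32256; P3 = a_3 + q1*a_2 + q2*a_1 = -125/48384; P4 = a_4 + q1*a_3 + q2*a_2 = -625/4644864; P5 = a_5 + q1*a_4 + q2*a_3 = -625/55738368.

The Pade approximant has numerator coefficients [-1/80, -5/672, 475/32256, -125/48384, -625/4644864, -625/55738368]; denominator coefficients [1, -15/14, 25/96].


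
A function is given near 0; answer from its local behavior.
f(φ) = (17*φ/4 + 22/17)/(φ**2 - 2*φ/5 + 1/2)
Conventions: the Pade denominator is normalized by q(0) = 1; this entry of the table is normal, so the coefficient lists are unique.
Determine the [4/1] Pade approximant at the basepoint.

Taylor coefficients needed (expand at 0): a_0 = 44/17, a_1 = 1797/170, a_2 = 82/25, a_3 = -39349/2125, a_4 = -227096/10625, a_5 = 62298/3125.
Write the denominator as Q(φ) = 1 + q1*φ. Requiring Q*f - P = O(φ^6) with deg P <= 4 kills the coefficients of φ^5..φ^5 in Q*f:
  φ^5: a_5 + q1*a_4 = 0, i.e. 62298/3125 + (-227096/10625)*q1 = 0.
Solving this linear system: q1 = 529533/567740.
The numerator is Q*f truncated at degree 4: P0 = a_0 = 44/17; P1 = a_1 + q1*a_0 = 12532233/965158; P2 = a_2 + q1*a_1 = 2983865/227096; P3 = a_3 + q1*a_2 = -14919325/965158; P4 = a_4 + q1*a_3 = -74596625/1930316.

The Pade approximant has numerator coefficients [44/17, 12532233/965158, 2983865/227096, -14919325/965158, -74596625/1930316]; denominator coefficients [1, 529533/567740].


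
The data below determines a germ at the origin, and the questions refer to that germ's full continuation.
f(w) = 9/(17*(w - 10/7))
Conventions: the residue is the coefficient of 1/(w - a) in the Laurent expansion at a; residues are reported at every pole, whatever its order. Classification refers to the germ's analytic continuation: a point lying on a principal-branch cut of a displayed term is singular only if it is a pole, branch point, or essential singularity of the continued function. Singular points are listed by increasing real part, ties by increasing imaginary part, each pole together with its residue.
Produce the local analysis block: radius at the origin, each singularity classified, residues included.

Radius of convergence at 0: 10/7.
At 10/7: a pole of order 1; residue 9/17.

Denominator factor (w - 10/7): pole of order 1 at 10/7, modulus 10/7.
The radius of convergence is the smallest modulus among the singular points: 10/7.
At the order-1 pole 10/7 set g(w) = (w - (10/7))*f(w) = 9/17.
Simple pole: residue = g(a) at a = 10/7, which is 9/17.


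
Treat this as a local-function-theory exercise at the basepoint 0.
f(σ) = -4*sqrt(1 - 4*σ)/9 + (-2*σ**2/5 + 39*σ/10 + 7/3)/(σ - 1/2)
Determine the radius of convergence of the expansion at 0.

The radius of convergence is 1/4.

Denominator factor (σ - 1/2): pole of order 1 at 1/2, modulus 1/2.
Branch term (-4/9)*sqrt(1 - σ/(1/4)): its argument vanishes at σ = 1/4, a square-root branch point, modulus 1/4.
The radius of convergence is the smallest modulus among the singular points: 1/4.


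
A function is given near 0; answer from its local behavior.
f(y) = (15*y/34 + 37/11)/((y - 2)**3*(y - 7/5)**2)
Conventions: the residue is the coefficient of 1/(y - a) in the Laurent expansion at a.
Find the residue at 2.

The residue is 475625/5049.

At the order-3 pole 2 set g(y) = (y - (2))^3*f(y) = (15*y/34 + 37/11)/(y - 7/5)**2.
Order-3 pole: residue = g''(a)/2; g''(2) = 951250/5049, so the residue is 475625/5049.


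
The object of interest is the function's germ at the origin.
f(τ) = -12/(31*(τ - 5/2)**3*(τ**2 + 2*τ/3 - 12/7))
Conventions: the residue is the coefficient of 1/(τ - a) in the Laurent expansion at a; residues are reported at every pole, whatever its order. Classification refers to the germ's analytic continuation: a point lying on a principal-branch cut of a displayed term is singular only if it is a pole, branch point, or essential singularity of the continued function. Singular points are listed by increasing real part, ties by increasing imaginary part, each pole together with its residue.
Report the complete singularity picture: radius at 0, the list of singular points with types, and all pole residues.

Radius of convergence at 0: -1/3 + (1/21)*sqrt(805).
At -1/3 - (1/21)*sqrt(805): a pole of order 1; residue 92137248/4384043591 - (408196656/504165012965)*sqrt(805).
At -1/3 + (1/21)*sqrt(805): a pole of order 1; residue 92137248/4384043591 + (408196656/504165012965)*sqrt(805).
At 5/2: a pole of order 3; residue -184274496/4384043591.

Denominator factor (τ - 5/2)^3: pole of order 3 at 5/2, modulus 5/2.
Denominator factor (τ**2 + 2*τ/3 - 12/7): discriminant 460/63, real irrational roots -1/3 + (1/21)*sqrt(805) and -1/3 - (1/21)*sqrt(805); poles of order 1, moduli -1/3 + (1/21)*sqrt(805) and 1/3 + (1/21)*sqrt(805).
The radius of convergence is the smallest modulus among the singular points: -1/3 + (1/21)*sqrt(805).
The factor τ**2 + 2*τ/3 - 12/7 splits as (τ - a)(τ - a') with a = -1/3 - (1/21)*sqrt(805), a' = -1/3 + (1/21)*sqrt(805). At the order-1 pole a set g(τ) = (τ - a)*f(τ) = [-12/(31*(τ - 5/2)**3)] / (τ - a').
Simple pole: residue = g(a) at a = -1/3 - (1/21)*sqrt(805), which is 92137248/4384043591 - (408196656/504165012965)*sqrt(805).
The factor τ**2 + 2*τ/3 - 12/7 splits as (τ - a)(τ - a') with a = -1/3 + (1/21)*sqrt(805), a' = -1/3 - (1/21)*sqrt(805). At the order-1 pole a set g(τ) = (τ - a)*f(τ) = [-12/(31*(τ - 5/2)**3)] / (τ - a').
Simple pole: residue = g(a) at a = -1/3 + (1/21)*sqrt(805), which is 92137248/4384043591 + (408196656/504165012965)*sqrt(805).
At the order-3 pole 5/2 set g(τ) = (τ - (5/2))^3*f(τ) = -12/(31*(τ**2 + 2*τ/3 - 12/7)).
Order-3 pole: residue = g''(a)/2; g''(5/2) = -368548992/4384043591, so the residue is -184274496/4384043591.
List the singular points by increasing real part (a conjugate pair: the negative imaginary part first).


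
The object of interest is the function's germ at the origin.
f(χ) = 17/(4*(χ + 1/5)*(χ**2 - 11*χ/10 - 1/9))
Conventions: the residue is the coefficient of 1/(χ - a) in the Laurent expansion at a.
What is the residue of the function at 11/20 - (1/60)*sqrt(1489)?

The residue is -3825/268 - (172125/399052)*sqrt(1489).

The factor χ**2 - 11*χ/10 - 1/9 splits as (χ - a)(χ - a') with a = 11/20 - (1/60)*sqrt(1489), a' = 11/20 + (1/60)*sqrt(1489). At the order-1 pole a set g(χ) = (χ - a)*f(χ) = [17/(4*(χ + 1/5))] / (χ - a').
Simple pole: residue = g(a) at a = 11/20 - (1/60)*sqrt(1489), which is -3825/268 - (172125/399052)*sqrt(1489).


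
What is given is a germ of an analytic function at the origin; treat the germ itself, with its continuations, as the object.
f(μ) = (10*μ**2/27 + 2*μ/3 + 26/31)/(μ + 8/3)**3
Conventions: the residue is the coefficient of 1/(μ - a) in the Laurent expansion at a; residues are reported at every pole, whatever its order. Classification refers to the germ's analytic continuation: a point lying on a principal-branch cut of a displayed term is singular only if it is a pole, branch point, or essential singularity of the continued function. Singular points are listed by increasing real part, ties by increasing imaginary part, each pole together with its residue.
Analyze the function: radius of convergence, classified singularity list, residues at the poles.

Denominator factor (μ + 8/3)^3: pole of order 3 at -8/3, modulus 8/3.
The radius of convergence is the smallest modulus among the singular points: 8/3.
At the order-3 pole -8/3 set g(μ) = (μ - (-8/3))^3*f(μ) = 10*μ**2/27 + 2*μ/3 + 26/31.
Order-3 pole: residue = g''(a)/2; g''(-8/3) = 20/27, so the residue is 10/27.

Radius of convergence at 0: 8/3.
At -8/3: a pole of order 3; residue 10/27.


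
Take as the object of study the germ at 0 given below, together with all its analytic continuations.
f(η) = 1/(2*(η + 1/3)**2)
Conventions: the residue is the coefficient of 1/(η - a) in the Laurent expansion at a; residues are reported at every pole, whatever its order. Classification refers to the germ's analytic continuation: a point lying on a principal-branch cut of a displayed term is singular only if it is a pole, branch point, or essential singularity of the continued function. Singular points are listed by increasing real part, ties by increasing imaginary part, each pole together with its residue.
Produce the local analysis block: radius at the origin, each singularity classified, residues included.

Denominator factor (η + 1/3)^2: pole of order 2 at -1/3, modulus 1/3.
The radius of convergence is the smallest modulus among the singular points: 1/3.
At the order-2 pole -1/3 set g(η) = (η - (-1/3))^2*f(η) = 1/2.
Order-2 pole: residue = g'(a); g'(-1/3) = 0, so the residue is 0.

Radius of convergence at 0: 1/3.
At -1/3: a pole of order 2; residue 0.


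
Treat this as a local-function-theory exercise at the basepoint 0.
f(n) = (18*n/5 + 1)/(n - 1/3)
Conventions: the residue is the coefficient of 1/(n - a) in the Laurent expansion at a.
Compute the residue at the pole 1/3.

At the order-1 pole 1/3 set g(n) = (n - (1/3))*f(n) = 18*n/5 + 1.
Simple pole: residue = g(a) at a = 1/3, which is 11/5.

The residue is 11/5.


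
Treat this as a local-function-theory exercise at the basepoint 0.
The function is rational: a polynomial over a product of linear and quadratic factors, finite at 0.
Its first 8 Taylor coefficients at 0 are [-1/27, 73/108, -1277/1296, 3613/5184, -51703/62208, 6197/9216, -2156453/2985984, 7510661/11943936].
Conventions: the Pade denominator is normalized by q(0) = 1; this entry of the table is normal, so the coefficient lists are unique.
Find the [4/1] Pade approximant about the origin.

The Pade approximant has numerator coefficients [-1/27, 901750/1395981, -14690935/33503544, -419741/4187943, -3357928/12563829]; denominator coefficients [1, 167319/206812].

Taylor coefficients needed (read off): a_0 = -1/27, a_1 = 73/108, a_2 = -1277/1296, a_3 = 3613/5184, a_4 = -51703/62208, a_5 = 6197/9216.
Write the denominator as Q(x) = 1 + q1*x. Requiring Q*f - P = O(x^6) with deg P <= 4 kills the coefficients of x^5..x^5 in Q*f:
  x^5: a_5 + q1*a_4 = 0, i.e. 6197/9216 + (-51703/62208)*q1 = 0.
Solving this linear system: q1 = 167319/206812.
The numerator is Q*f truncated at degree 4: P0 = a_0 = -1/27; P1 = a_1 + q1*a_0 = 901750/1395981; P2 = a_2 + q1*a_1 = -14690935/33503544; P3 = a_3 + q1*a_2 = -419741/4187943; P4 = a_4 + q1*a_3 = -3357928/12563829.


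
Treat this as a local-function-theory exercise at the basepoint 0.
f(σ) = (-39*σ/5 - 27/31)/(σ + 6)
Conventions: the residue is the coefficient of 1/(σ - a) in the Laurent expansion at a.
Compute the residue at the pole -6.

The residue is 7119/155.

At the order-1 pole -6 set g(σ) = (σ - (-6))*f(σ) = -39*σ/5 - 27/31.
Simple pole: residue = g(a) at a = -6, which is 7119/155.


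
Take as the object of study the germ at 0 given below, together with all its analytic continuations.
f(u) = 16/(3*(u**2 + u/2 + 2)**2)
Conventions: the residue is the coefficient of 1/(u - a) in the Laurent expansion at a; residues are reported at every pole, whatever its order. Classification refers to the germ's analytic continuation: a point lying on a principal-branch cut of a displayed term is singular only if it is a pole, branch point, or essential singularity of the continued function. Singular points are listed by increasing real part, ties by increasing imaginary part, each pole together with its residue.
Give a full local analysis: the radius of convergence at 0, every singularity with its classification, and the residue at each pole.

Denominator factor (u**2 + u/2 + 2)^2: discriminant -31/4, complex-conjugate roots (-1/4) + ((1/4)*sqrt(31))*i and (-1/4) - ((1/4)*sqrt(31))*i; poles of order 2, moduli sqrt(2) and sqrt(2).
The radius of convergence is the smallest modulus among the singular points: sqrt(2).
The factor u**2 + u/2 + 2 splits as (u - a)(u - a') with a = (-1/4) - ((1/4)*sqrt(31))*i, a' = (-1/4) + ((1/4)*sqrt(31))*i. At the order-2 pole a set g(u) = (u - a)^2*f(u) = [16/3] / (u - a')^2.
Order-2 pole: residue = g'(a); g'((-1/4) - ((1/4)*sqrt(31))*i) = ((256/2883)*sqrt(31))*i, so the residue is ((256/2883)*sqrt(31))*i.
The factor u**2 + u/2 + 2 splits as (u - a)(u - a') with a = (-1/4) + ((1/4)*sqrt(31))*i, a' = (-1/4) - ((1/4)*sqrt(31))*i. At the order-2 pole a set g(u) = (u - a)^2*f(u) = [16/3] / (u - a')^2.
Order-2 pole: residue = g'(a); g'((-1/4) + ((1/4)*sqrt(31))*i) = -((256/2883)*sqrt(31))*i, so the residue is -((256/2883)*sqrt(31))*i.
List the singular points by increasing real part (a conjugate pair: the negative imaginary part first).

Radius of convergence at 0: sqrt(2).
At (-1/4) - ((1/4)*sqrt(31))*i: a pole of order 2; residue ((256/2883)*sqrt(31))*i.
At (-1/4) + ((1/4)*sqrt(31))*i: a pole of order 2; residue -((256/2883)*sqrt(31))*i.


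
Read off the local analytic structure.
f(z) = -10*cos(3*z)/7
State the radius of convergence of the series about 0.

The radius of convergence is infinite.

The factor cos(3*z) is entire and contributes no finite singular point.
The polynomial part has no poles.
No finite singular points: the Taylor series at 0 converges everywhere.


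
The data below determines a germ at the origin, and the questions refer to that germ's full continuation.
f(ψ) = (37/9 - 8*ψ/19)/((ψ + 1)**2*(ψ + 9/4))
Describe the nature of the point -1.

The denominator factor ψ + 1 vanishes at -1 and appears to the power 2; the numerator there equals 775/171, nonzero, and no other factor vanishes.
Hence a pole whose order is the multiplicity, 2.

The point is a pole of order 2.


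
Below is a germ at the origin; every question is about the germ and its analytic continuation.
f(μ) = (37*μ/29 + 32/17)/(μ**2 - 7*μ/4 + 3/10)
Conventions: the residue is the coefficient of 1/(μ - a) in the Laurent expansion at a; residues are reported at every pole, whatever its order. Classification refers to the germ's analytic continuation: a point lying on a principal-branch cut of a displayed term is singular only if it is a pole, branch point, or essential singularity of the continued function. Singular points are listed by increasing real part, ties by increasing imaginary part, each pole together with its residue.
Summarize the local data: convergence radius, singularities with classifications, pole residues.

Radius of convergence at 0: 7/8 - (1/40)*sqrt(745).
At 7/8 - (1/40)*sqrt(745): a pole of order 1; residue 37/58 - (11827/146914)*sqrt(745).
At 7/8 + (1/40)*sqrt(745): a pole of order 1; residue 37/58 + (11827/146914)*sqrt(745).

Denominator factor (μ**2 - 7*μ/4 + 3/10): discriminant 149/80, real irrational roots 7/8 + (1/40)*sqrt(745) and 7/8 - (1/40)*sqrt(745); poles of order 1, moduli 7/8 + (1/40)*sqrt(745) and 7/8 - (1/40)*sqrt(745).
The radius of convergence is the smallest modulus among the singular points: 7/8 - (1/40)*sqrt(745).
The factor μ**2 - 7*μ/4 + 3/10 splits as (μ - a)(μ - a') with a = 7/8 - (1/40)*sqrt(745), a' = 7/8 + (1/40)*sqrt(745). At the order-1 pole a set g(μ) = (μ - a)*f(μ) = [37*μ/29 + 32/17] / (μ - a').
Simple pole: residue = g(a) at a = 7/8 - (1/40)*sqrt(745), which is 37/58 - (11827/146914)*sqrt(745).
The factor μ**2 - 7*μ/4 + 3/10 splits as (μ - a)(μ - a') with a = 7/8 + (1/40)*sqrt(745), a' = 7/8 - (1/40)*sqrt(745). At the order-1 pole a set g(μ) = (μ - a)*f(μ) = [37*μ/29 + 32/17] / (μ - a').
Simple pole: residue = g(a) at a = 7/8 + (1/40)*sqrt(745), which is 37/58 + (11827/146914)*sqrt(745).
List the singular points by increasing real part (a conjugate pair: the negative imaginary part first).


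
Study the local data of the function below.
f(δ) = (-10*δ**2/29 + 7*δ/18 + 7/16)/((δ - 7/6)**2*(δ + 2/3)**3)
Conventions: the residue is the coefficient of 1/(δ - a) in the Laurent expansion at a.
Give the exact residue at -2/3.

At the order-3 pole -2/3 set g(δ) = (δ - (-2/3))^3*f(δ) = (-10*δ**2/29 + 7*δ/18 + 7/16)/(δ - 7/6)**2.
Order-3 pole: residue = g''(a)/2; g''(-2/3) = 152418/424589, so the residue is 76209/424589.

The residue is 76209/424589.


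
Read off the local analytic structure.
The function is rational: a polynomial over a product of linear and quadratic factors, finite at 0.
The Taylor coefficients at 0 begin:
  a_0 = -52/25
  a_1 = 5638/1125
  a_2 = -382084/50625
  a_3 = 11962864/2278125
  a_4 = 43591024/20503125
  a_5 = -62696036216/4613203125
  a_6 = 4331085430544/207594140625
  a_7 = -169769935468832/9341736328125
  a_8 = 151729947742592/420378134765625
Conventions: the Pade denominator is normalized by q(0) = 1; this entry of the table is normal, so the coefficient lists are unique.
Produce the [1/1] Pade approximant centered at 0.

Taylor coefficients needed (read off): a_0 = -52/25, a_1 = 5638/1125, a_2 = -382084/50625.
Write the denominator as Q(w) = 1 + q1*w. Requiring Q*f - P = O(w^3) with deg P <= 1 kills the coefficients of w^2..w^2 in Q*f:
  w^2: a_2 + q1*a_1 = 0, i.e. -382084/50625 + (5638/1125)*q1 = 0.
Solving this linear system: q1 = 191042/126855.
The numerator is Q*f truncated at degree 1: P0 = a_0 = -52/25; P1 = a_1 + q1*a_0 = 1986446/1057125.

The Pade approximant has numerator coefficients [-52/25, 1986446/1057125]; denominator coefficients [1, 191042/126855].


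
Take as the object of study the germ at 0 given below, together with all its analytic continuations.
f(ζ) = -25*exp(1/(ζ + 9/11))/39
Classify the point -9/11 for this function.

The point is an essential singularity.

The exponent 1/(ζ - (-9/11)) has a pole at -9/11, so exp(1/(ζ - (-9/11))) takes every nonzero value near it: an essential singularity (not a pole of any order).


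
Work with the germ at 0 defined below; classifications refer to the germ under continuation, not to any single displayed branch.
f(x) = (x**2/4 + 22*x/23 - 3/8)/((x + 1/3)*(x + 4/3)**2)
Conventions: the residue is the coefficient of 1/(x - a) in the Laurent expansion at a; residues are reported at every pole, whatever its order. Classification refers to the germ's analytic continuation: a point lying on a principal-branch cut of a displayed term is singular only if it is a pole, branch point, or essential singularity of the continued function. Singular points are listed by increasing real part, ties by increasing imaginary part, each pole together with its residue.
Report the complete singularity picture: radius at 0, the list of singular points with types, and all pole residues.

Denominator factor (x + 1/3): pole of order 1 at -1/3, modulus 1/3.
Denominator factor (x + 4/3)^2: pole of order 2 at -4/3, modulus 4/3.
The radius of convergence is the smallest modulus among the singular points: 1/3.
At the order-2 pole -4/3 set g(x) = (x - (-4/3))^2*f(x) = (x**2/4 + 22*x/23 - 3/8)/(x + 1/3).
Order-2 pole: residue = g'(a); g'(-4/3) = 1517/1656, so the residue is 1517/1656.
At the order-1 pole -1/3 set g(x) = (x - (-1/3))*f(x) = (x**2/4 + 22*x/23 - 3/8)/(x + 4/3)**2.
Simple pole: residue = g(a) at a = -1/3, which is -1103/1656.
List the singular points by increasing real part (a conjugate pair: the negative imaginary part first).

Radius of convergence at 0: 1/3.
At -4/3: a pole of order 2; residue 1517/1656.
At -1/3: a pole of order 1; residue -1103/1656.


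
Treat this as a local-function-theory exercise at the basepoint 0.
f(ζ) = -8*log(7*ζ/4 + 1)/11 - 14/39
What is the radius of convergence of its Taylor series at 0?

Branch term (-8/11)*log(1 - ζ/(-4/7)): its argument vanishes at ζ = -4/7, a logarithmic branch point, modulus 4/7.
The radius of convergence is the smallest modulus among the singular points: 4/7.

The radius of convergence is 4/7.


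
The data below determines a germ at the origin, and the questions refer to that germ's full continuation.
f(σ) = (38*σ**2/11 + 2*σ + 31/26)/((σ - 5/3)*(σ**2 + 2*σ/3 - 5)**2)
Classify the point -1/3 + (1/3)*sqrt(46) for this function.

The point is a pole of order 2.

The denominator factor σ**2 + 2*σ/3 - 5 vanishes at -1/3 + (1/3)*sqrt(46) and appears to the power 2; the numerator there equals 47789/2574 - (10/99)*sqrt(46), nonzero, and no other factor vanishes.
Hence a pole whose order is the multiplicity, 2.


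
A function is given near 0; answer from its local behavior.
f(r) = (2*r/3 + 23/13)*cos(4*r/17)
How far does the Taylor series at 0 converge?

The radius of convergence is infinite.

The factor cos(4*r/17) is entire and contributes no finite singular point.
The polynomial part has no poles.
No finite singular points: the Taylor series at 0 converges everywhere.


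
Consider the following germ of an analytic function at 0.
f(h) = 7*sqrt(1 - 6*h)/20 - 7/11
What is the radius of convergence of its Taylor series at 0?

Branch term (7/20)*sqrt(1 - h/(1/6)): its argument vanishes at h = 1/6, a square-root branch point, modulus 1/6.
The radius of convergence is the smallest modulus among the singular points: 1/6.

The radius of convergence is 1/6.


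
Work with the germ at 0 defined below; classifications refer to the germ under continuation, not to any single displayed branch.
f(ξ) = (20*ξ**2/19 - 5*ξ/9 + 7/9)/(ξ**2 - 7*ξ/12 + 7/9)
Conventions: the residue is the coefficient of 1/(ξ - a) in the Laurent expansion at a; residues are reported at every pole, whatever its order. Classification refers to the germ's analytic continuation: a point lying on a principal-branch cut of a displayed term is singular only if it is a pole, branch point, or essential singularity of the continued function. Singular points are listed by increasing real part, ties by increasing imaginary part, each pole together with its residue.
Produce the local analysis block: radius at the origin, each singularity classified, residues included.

Denominator factor (ξ**2 - 7*ξ/12 + 7/9): discriminant -133/48, complex-conjugate roots (7/24) + ((1/24)*sqrt(399))*i and (7/24) - ((1/24)*sqrt(399))*i; poles of order 1, moduli (1/3)*sqrt(7) and (1/3)*sqrt(7).
The radius of convergence is the smallest modulus among the singular points: (1/3)*sqrt(7).
The factor ξ**2 - 7*ξ/12 + 7/9 splits as (ξ - a)(ξ - a') with a = (7/24) - ((1/24)*sqrt(399))*i, a' = (7/24) + ((1/24)*sqrt(399))*i. At the order-1 pole a set g(ξ) = (ξ - a)*f(ξ) = [20*ξ**2/19 - 5*ξ/9 + 7/9] / (ξ - a').
Simple pole: residue = g(a) at a = (7/24) - ((1/24)*sqrt(399))*i, which is (5/171) - ((7/9747)*sqrt(399))*i.
The factor ξ**2 - 7*ξ/12 + 7/9 splits as (ξ - a)(ξ - a') with a = (7/24) + ((1/24)*sqrt(399))*i, a' = (7/24) - ((1/24)*sqrt(399))*i. At the order-1 pole a set g(ξ) = (ξ - a)*f(ξ) = [20*ξ**2/19 - 5*ξ/9 + 7/9] / (ξ - a').
Simple pole: residue = g(a) at a = (7/24) + ((1/24)*sqrt(399))*i, which is (5/171) + ((7/9747)*sqrt(399))*i.
List the singular points by increasing real part (a conjugate pair: the negative imaginary part first).

Radius of convergence at 0: (1/3)*sqrt(7).
At (7/24) - ((1/24)*sqrt(399))*i: a pole of order 1; residue (5/171) - ((7/9747)*sqrt(399))*i.
At (7/24) + ((1/24)*sqrt(399))*i: a pole of order 1; residue (5/171) + ((7/9747)*sqrt(399))*i.


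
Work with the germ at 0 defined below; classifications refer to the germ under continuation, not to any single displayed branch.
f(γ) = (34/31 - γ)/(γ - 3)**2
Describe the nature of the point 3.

The point is a pole of order 2.

The denominator factor γ - 3 vanishes at 3 and appears to the power 2; the numerator there equals -59/31, nonzero, and no other factor vanishes.
Hence a pole whose order is the multiplicity, 2.


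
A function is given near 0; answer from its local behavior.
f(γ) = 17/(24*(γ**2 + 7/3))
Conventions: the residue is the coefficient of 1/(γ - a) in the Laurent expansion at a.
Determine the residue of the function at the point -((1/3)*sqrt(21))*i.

The residue is ((17/336)*sqrt(21))*i.

The factor γ**2 + 7/3 splits as (γ - a)(γ - a') with a = -((1/3)*sqrt(21))*i, a' = ((1/3)*sqrt(21))*i. At the order-1 pole a set g(γ) = (γ - a)*f(γ) = [17/24] / (γ - a').
Simple pole: residue = g(a) at a = -((1/3)*sqrt(21))*i, which is ((17/336)*sqrt(21))*i.


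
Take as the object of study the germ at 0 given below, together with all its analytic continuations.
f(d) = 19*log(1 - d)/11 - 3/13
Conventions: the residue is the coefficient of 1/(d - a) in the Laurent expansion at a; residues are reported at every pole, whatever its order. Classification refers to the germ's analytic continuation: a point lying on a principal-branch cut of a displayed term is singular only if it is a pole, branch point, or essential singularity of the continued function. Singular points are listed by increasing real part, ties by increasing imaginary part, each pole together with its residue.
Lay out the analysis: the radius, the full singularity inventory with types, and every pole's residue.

Radius of convergence at 0: 1.
At 1: a logarithmic branch point.

Branch term (19/11)*log(1 - d/(1)): its argument vanishes at d = 1, a logarithmic branch point, modulus 1.
The radius of convergence is the smallest modulus among the singular points: 1.


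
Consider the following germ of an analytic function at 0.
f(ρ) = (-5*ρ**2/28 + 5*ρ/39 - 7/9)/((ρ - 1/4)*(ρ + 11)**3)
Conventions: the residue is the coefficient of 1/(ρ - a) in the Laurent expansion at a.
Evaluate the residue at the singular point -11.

The residue is 39673/74631375.

At the order-3 pole -11 set g(ρ) = (ρ - (-11))^3*f(ρ) = (-5*ρ**2/28 + 5*ρ/39 - 7/9)/(ρ - 1/4).
Order-3 pole: residue = g''(a)/2; g''(-11) = 79346/74631375, so the residue is 39673/74631375.


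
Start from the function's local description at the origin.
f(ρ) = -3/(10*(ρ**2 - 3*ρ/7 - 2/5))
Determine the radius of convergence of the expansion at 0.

Denominator factor (ρ**2 - 3*ρ/7 - 2/5): discriminant 437/245, real irrational roots 3/14 + (1/70)*sqrt(2185) and 3/14 - (1/70)*sqrt(2185); poles of order 1, moduli 3/14 + (1/70)*sqrt(2185) and -3/14 + (1/70)*sqrt(2185).
The radius of convergence is the smallest modulus among the singular points: -3/14 + (1/70)*sqrt(2185).

The radius of convergence is -3/14 + (1/70)*sqrt(2185).


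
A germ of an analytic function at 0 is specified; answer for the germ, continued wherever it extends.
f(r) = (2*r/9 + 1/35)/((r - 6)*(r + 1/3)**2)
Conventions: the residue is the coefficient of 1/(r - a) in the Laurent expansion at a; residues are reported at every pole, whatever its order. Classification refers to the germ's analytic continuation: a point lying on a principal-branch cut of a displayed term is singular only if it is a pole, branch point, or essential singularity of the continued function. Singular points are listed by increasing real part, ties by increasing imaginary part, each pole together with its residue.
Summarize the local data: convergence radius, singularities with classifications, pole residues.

Radius of convergence at 0: 1/3.
At -1/3: a pole of order 2; residue -429/12635.
At 6: a pole of order 1; residue 429/12635.

Denominator factor (r + 1/3)^2: pole of order 2 at -1/3, modulus 1/3.
Denominator factor (r - 6): pole of order 1 at 6, modulus 6.
The radius of convergence is the smallest modulus among the singular points: 1/3.
At the order-2 pole -1/3 set g(r) = (r - (-1/3))^2*f(r) = (2*r/9 + 1/35)/(r - 6).
Order-2 pole: residue = g'(a); g'(-1/3) = -429/12635, so the residue is -429/12635.
At the order-1 pole 6 set g(r) = (r - (6))*f(r) = (2*r/9 + 1/35)/(r + 1/3)**2.
Simple pole: residue = g(a) at a = 6, which is 429/12635.
List the singular points by increasing real part (a conjugate pair: the negative imaginary part first).


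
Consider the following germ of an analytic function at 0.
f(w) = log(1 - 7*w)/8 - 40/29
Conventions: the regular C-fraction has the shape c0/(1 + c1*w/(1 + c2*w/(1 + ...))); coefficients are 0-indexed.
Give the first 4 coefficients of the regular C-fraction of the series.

The regular C-fraction coefficients are [-40/29, -203/320, -917/320, -560/393].

Taylor coefficients (expand at 0): a_0 = -40/29, a_1 = -7/8, a_2 = -49/16, a_3 = -343/24.
c0 = a_0 = -40/29. Peel one level at a time: if S = 1 + c*w/S' with S'(0) = 1, then c is the w-coefficient of S and S' = c*w/(S - 1).
S_1 = c0/f = 1 + (-203/320)*w + (-186151/102400)*w^2 + ...; c1 = -203/320.
S_2 = c1*w/(S_1 - 1) = 1 + (-917/320)*w + (-49/12)*w^2 + ...; c2 = -917/320.
S_3 = c2*w/(S_2 - 1) = 1 + (-560/393)*w + ...; c3 = -560/393.


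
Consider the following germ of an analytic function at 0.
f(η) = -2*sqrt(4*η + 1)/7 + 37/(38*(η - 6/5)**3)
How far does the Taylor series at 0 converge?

The radius of convergence is 1/4.

Denominator factor (η - 6/5)^3: pole of order 3 at 6/5, modulus 6/5.
Branch term (-2/7)*sqrt(1 - η/(-1/4)): its argument vanishes at η = -1/4, a square-root branch point, modulus 1/4.
The radius of convergence is the smallest modulus among the singular points: 1/4.


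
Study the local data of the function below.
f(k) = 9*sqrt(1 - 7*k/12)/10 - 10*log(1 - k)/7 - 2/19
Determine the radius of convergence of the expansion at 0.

The radius of convergence is 1.

Branch term (9/10)*sqrt(1 - k/(12/7)): its argument vanishes at k = 12/7, a square-root branch point, modulus 12/7.
Branch term (-10/7)*log(1 - k/(1)): its argument vanishes at k = 1, a logarithmic branch point, modulus 1.
The radius of convergence is the smallest modulus among the singular points: 1.


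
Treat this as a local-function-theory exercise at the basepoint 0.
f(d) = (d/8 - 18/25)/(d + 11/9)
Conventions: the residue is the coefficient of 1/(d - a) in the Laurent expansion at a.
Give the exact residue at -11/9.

At the order-1 pole -11/9 set g(d) = (d - (-11/9))*f(d) = d/8 - 18/25.
Simple pole: residue = g(a) at a = -11/9, which is -1571/1800.

The residue is -1571/1800.


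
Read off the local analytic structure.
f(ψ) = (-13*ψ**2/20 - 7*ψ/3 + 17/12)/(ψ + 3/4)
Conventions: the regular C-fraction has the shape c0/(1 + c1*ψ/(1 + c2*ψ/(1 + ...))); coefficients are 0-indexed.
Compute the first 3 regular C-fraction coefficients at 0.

Taylor coefficients (expand at 0): a_0 = 17/9, a_1 = -152/27, a_2 = 2689/405.
c0 = a_0 = 17/9. Peel one level at a time: if S = 1 + c*ψ/S' with S'(0) = 1, then c is the ψ-coefficient of S and S' = c*ψ/(S - 1).
S_1 = c0/f = 1 + (152/51)*ψ + (23269/4335)*ψ^2 + ...; c1 = 152/51.
S_2 = c1*ψ/(S_1 - 1) = 1 + (-23269/12920)*ψ + ...; c2 = -23269/12920.

The regular C-fraction coefficients are [17/9, 152/51, -23269/12920].


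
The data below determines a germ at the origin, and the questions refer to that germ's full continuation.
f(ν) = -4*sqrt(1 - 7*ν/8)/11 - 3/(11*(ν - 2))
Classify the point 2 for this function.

The denominator factor ν - 2 vanishes at 2 and appears to the power 1; the numerator there equals -3/11, nonzero, and no other factor vanishes.
The branch terms are analytic at this point.
Hence a pole whose order is the multiplicity, 1.

The point is a pole of order 1.


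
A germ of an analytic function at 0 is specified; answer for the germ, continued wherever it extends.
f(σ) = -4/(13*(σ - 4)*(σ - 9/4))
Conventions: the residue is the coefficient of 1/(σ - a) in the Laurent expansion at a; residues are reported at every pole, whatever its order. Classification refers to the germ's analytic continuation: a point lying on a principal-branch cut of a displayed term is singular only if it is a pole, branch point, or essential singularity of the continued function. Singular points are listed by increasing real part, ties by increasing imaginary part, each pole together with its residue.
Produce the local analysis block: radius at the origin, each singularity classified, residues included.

Denominator factor (σ - 4): pole of order 1 at 4, modulus 4.
Denominator factor (σ - 9/4): pole of order 1 at 9/4, modulus 9/4.
The radius of convergence is the smallest modulus among the singular points: 9/4.
At the order-1 pole 9/4 set g(σ) = (σ - (9/4))*f(σ) = -4/(13*(σ - 4)).
Simple pole: residue = g(a) at a = 9/4, which is 16/91.
At the order-1 pole 4 set g(σ) = (σ - (4))*f(σ) = -4/(13*(σ - 9/4)).
Simple pole: residue = g(a) at a = 4, which is -16/91.
List the singular points by increasing real part (a conjugate pair: the negative imaginary part first).

Radius of convergence at 0: 9/4.
At 9/4: a pole of order 1; residue 16/91.
At 4: a pole of order 1; residue -16/91.


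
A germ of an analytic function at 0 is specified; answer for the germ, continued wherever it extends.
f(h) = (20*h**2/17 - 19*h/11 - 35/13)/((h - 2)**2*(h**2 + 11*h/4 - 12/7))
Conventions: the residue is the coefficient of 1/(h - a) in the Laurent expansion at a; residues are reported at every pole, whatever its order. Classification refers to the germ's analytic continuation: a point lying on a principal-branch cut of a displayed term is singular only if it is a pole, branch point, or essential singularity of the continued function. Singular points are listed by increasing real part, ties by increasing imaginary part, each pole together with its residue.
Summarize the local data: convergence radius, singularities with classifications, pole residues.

Denominator factor (h - 2)^2: pole of order 2 at 2, modulus 2.
Denominator factor (h**2 + 11*h/4 - 12/7): discriminant 1615/112, real irrational roots -11/8 + (1/56)*sqrt(11305) and -11/8 - (1/56)*sqrt(11305); poles of order 1, moduli -11/8 + (1/56)*sqrt(11305) and 11/8 + (1/56)*sqrt(11305).
The radius of convergence is the smallest modulus among the singular points: -11/8 + (1/56)*sqrt(11305).
The factor h**2 + 11*h/4 - 12/7 splits as (h - a)(h - a') with a = -11/8 - (1/56)*sqrt(11305), a' = -11/8 + (1/56)*sqrt(11305). At the order-1 pole a set g(h) = (h - a)*f(h) = [(20*h**2/17 - 19*h/11 - 35/13)/(h - 2)**2] / (h - a').
Simple pole: residue = g(a) at a = -11/8 - (1/56)*sqrt(11305), which is -15684235/57765422 + (108872441/93291156530)*sqrt(11305).
The factor h**2 + 11*h/4 - 12/7 splits as (h - a)(h - a') with a = -11/8 + (1/56)*sqrt(11305), a' = -11/8 - (1/56)*sqrt(11305). At the order-1 pole a set g(h) = (h - a)*f(h) = [(20*h**2/17 - 19*h/11 - 35/13)/(h - 2)**2] / (h - a').
Simple pole: residue = g(a) at a = -11/8 + (1/56)*sqrt(11305), which is -15684235/57765422 - (108872441/93291156530)*sqrt(11305).
At the order-2 pole 2 set g(h) = (h - (2))^2*f(h) = (20*h**2/17 - 19*h/11 - 35/13)/(h**2 + 11*h/4 - 12/7).
Order-2 pole: residue = g'(a); g'(2) = 15684235/28882711, so the residue is 15684235/28882711.
List the singular points by increasing real part (a conjugate pair: the negative imaginary part first).

Radius of convergence at 0: -11/8 + (1/56)*sqrt(11305).
At -11/8 - (1/56)*sqrt(11305): a pole of order 1; residue -15684235/57765422 + (108872441/93291156530)*sqrt(11305).
At -11/8 + (1/56)*sqrt(11305): a pole of order 1; residue -15684235/57765422 - (108872441/93291156530)*sqrt(11305).
At 2: a pole of order 2; residue 15684235/28882711.


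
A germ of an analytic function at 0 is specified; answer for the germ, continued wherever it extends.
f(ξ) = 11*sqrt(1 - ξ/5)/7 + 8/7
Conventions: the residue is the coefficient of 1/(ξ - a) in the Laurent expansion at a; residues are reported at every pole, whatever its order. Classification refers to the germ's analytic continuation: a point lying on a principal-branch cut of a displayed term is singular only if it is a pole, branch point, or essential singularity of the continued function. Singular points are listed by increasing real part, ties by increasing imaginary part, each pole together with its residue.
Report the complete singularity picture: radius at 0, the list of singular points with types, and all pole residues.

Radius of convergence at 0: 5.
At 5: an algebraic (square-root) branch point.

Branch term (11/7)*sqrt(1 - ξ/(5)): its argument vanishes at ξ = 5, a square-root branch point, modulus 5.
The radius of convergence is the smallest modulus among the singular points: 5.


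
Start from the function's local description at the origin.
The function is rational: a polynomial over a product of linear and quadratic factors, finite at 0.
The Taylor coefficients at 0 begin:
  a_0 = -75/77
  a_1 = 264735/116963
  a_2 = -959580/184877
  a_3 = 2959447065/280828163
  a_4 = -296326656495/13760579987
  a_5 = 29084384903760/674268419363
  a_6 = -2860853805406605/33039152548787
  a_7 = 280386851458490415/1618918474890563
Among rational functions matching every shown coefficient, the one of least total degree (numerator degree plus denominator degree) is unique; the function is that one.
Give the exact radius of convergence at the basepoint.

No rational of total degree below 4 reproduces all 8 coefficients; solving the [1/3] Pade equations on them gives f(α) = (15/22 - 9*α/31)/((α + 1/2)*(α**2 + α/7 - 7/5)), whose expansion matches every shown term.
Denominator factor (α**2 + α/7 - 7/5): discriminant 1377/245, real irrational roots -1/14 + (9/70)*sqrt(85) and -1/14 - (9/70)*sqrt(85); poles of order 1, moduli -1/14 + (9/70)*sqrt(85) and 1/14 + (9/70)*sqrt(85).
Denominator factor (α + 1/2): pole of order 1 at -1/2, modulus 1/2.
The radius of convergence is the smallest modulus among the singular points: 1/2.

The radius of convergence is 1/2.


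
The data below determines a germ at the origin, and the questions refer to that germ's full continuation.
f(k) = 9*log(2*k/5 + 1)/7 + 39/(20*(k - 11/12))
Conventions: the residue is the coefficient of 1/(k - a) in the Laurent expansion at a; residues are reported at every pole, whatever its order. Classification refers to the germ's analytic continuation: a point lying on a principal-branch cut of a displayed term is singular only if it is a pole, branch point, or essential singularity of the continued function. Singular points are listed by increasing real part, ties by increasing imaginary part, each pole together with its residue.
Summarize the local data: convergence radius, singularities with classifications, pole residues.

Radius of convergence at 0: 11/12.
At -5/2: a logarithmic branch point.
At 11/12: a pole of order 1; residue 39/20.

Denominator factor (k - 11/12): pole of order 1 at 11/12, modulus 11/12.
Branch term (9/7)*log(1 - k/(-5/2)): its argument vanishes at k = -5/2, a logarithmic branch point, modulus 5/2.
The radius of convergence is the smallest modulus among the singular points: 11/12.
The branch term is analytic at 11/12 and contributes nothing to the residue; only the rational part matters.
At the order-1 pole 11/12 set g(k) = (k - (11/12))*(rational part) = 39/20.
Simple pole: residue = g(a) at a = 11/12, which is 39/20.
List the singular points by increasing real part (a conjugate pair: the negative imaginary part first).
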